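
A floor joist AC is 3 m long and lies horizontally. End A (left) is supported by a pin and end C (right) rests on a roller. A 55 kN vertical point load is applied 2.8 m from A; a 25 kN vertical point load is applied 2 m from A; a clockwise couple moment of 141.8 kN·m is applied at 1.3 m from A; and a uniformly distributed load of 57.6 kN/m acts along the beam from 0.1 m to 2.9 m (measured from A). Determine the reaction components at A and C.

A_x = 0, A_y = 45.37 kN, C_y = 195.9 kN

Resultant of the distributed load: 57.6 × 2.8 = 161.28 kN at 1.5 m from A.
Taking moments about A: C_y·3 − 55·2.8 − 25·2 − 141.8 − (57.6·2.8)·1.5 = 0 → C_y = 587.72/3 = 195.907 ≈ 195.9 kN.
ΣF_y = 0: A_y + 195.907 − 55 − 25 − 57.6·2.8 = 0 → A_y = 45.37 kN.
ΣF_x = 0: no horizontal applied forces, so A_x = 0.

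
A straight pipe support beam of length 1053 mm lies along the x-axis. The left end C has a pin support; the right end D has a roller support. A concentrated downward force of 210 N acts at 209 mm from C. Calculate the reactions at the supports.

C_x = 0, C_y = 168.3 N, D_y = 41.68 N

Moments about C: D_y·1053 − 210·209 = 0 → D_y = 43890/1053 = 41.6809 ≈ 41.68 N.
ΣF_y = 0: C_y + 41.6809 − 210 = 0 → C_y = 168.3 N.
ΣF_x = 0: no horizontal applied forces, so C_x = 0.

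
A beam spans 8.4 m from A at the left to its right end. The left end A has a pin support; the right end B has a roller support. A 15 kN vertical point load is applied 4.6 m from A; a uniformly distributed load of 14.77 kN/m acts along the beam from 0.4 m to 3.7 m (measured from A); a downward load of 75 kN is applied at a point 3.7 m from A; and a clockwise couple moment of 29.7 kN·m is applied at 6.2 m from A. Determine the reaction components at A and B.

A_x = 0, A_y = 82.06 kN, B_y = 56.68 kN

Resultant of the distributed load: 14.77 × 3.3 = 48.741 kN at 2.05 m from A.
Moments about A: B_y·8.4 − 15·4.6 − (14.77·3.3)·2.05 − 75·3.7 − 29.7 = 0 → B_y = 476.11905/8.4 = 56.6808 ≈ 56.68 kN.
ΣF_y = 0: A_y + 56.6808 − 15 − 14.77·3.3 − 75 = 0 → A_y = 82.06 kN.
ΣF_x = 0: no horizontal applied forces, so A_x = 0.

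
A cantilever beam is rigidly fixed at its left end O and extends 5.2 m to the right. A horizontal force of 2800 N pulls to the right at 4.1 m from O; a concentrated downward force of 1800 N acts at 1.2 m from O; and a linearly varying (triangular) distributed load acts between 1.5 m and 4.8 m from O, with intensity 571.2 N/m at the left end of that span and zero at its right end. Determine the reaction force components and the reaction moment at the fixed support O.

O_x = -2800 N, O_y = 2742 N, M_O = 4610 N·m

Resultant of the triangular load: ½ × 571.2 × 3.3 = 942.48 N, acting at 2.6 m from O (one-third of the span from the peak).
ΣF_x = 0: O_x + 2800 = 0 → O_x = -2800 N.
ΣF_y = 0: O_y − 1800 − ½·571.2·3.3 = 0 → O_y = 2742 N.
ΣM about O: M_O − 1800·1.2 − (½·571.2·3.3)·2.6 = 0 → M_O = 4610 N·m.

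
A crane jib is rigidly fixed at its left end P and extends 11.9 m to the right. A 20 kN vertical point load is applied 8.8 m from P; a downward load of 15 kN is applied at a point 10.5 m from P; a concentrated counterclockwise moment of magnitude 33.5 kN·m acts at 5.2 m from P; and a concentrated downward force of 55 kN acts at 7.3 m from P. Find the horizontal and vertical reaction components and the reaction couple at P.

P_x = 0, P_y = 90.00 kN, M_P = 701.5 kN·m

ΣF_x = 0: P_x = 0.
ΣF_y = 0: P_y − 20 − 15 − 55 = 0 → P_y = 90.00 kN.
ΣM about P: M_P − 20·8.8 − 15·10.5 + 33.5 − 55·7.3 = 0 → M_P = 701.5 kN·m.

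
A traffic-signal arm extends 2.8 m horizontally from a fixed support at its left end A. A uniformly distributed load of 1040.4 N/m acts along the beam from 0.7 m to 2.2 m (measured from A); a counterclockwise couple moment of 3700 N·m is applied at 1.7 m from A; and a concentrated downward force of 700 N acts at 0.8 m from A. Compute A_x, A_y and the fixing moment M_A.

A_x = 0, A_y = 2261 N, M_A = -877.1 N·m

Resultant of the distributed load: 1040.4 × 1.5 = 1560.6 N at 1.45 m from A.
ΣF_x = 0: A_x = 0.
ΣF_y = 0: A_y − 1040.4·1.5 − 700 = 0 → A_y = 2261 N.
ΣM about A: M_A − (1040.4·1.5)·1.45 + 3700 − 700·0.8 = 0 → M_A = -877.1 N·m.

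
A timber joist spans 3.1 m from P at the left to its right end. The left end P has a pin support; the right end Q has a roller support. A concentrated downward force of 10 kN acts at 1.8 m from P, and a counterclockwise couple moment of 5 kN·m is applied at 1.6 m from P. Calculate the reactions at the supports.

P_x = 0, P_y = 5.806 kN, Q_y = 4.194 kN

ΣM about P: Q_y·3.1 − 10·1.8 + 5 = 0 → Q_y = 13/3.1 = 4.19355 ≈ 4.194 kN.
ΣF_y = 0: P_y + 4.19355 − 10 = 0 → P_y = 5.806 kN.
ΣF_x = 0: no horizontal applied forces, so P_x = 0.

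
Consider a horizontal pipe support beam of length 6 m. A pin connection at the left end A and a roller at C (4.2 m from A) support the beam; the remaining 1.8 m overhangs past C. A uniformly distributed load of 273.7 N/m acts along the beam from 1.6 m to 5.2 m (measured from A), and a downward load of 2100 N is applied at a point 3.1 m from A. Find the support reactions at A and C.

A_x = 0, A_y = 737.7 N, C_y = 2348 N

Resultant of the distributed load: 273.7 × 3.6 = 985.32 N at 3.4 m from A.
Taking moments about A: C_y·4.2 − (273.7·3.6)·3.4 − 2100·3.1 = 0 → C_y = 9860.088/4.2 = 2347.64 ≈ 2348 N.
ΣF_y = 0: A_y + 2347.64 − 273.7·3.6 − 2100 = 0 → A_y = 737.7 N.
ΣF_x = 0: no horizontal applied forces, so A_x = 0.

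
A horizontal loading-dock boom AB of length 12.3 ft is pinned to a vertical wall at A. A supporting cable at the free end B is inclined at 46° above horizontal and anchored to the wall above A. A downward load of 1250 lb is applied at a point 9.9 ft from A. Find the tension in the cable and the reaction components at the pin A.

ΣM about A: T·sin46°·12.3 − 1250·9.9 = 0 → T = 12375/(12.3·0.71934) = 1398.64 ≈ 1399 lb.
ΣF_x = 0: A_x − T·cos46° = 0 → A_x = 1398.64 × 0.694658 = 971.6 lb.
ΣF_y = 0: A_y + T·sin46° − 1250 = 0 → A_y = 1250 − 1398.64 × 0.71934 = 243.9 lb.

T = 1399 lb, A_x = 971.6 lb, A_y = 243.9 lb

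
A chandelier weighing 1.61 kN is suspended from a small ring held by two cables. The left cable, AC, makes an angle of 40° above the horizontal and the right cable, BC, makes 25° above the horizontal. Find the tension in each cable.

T_AC = 1.610 kN, T_BC = 1.361 kN

ΣF_x = 0: −T_AC·cos40° + T_BC·cos25° = 0 → T_BC = 0.845237·T_AC.
ΣF_y = 0: T_AC·sin40° + T_BC·sin25° = 1.61.
Substitute: T_AC·(0.642788 + 0.845237·0.422618) = 1.61 → T_AC = 1.610 kN.
Then T_BC = 0.845237 × 1.61 = 1.361 kN.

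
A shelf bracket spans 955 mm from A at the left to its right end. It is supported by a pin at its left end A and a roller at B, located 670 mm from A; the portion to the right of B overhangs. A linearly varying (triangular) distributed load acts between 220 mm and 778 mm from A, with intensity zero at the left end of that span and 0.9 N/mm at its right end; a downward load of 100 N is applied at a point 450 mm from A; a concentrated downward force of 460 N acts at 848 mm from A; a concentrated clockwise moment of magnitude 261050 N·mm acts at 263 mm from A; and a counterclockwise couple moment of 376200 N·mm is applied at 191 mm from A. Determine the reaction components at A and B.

A_x = 0, A_y = 111.7 N, B_y = 699.4 N

Resultant of the triangular load: ½ × 0.9 × 558 = 251.1 N, acting at 592 mm from A (one-third of the span from the peak).
Moments about A: B_y·670 − (½·0.9·558)·592 − 100·450 − 460·848 − 261050 + 376200 = 0 → B_y = 468581.2/670 = 699.375 ≈ 699.4 N.
ΣF_y = 0: A_y + 699.375 − ½·0.9·558 − 100 − 460 = 0 → A_y = 111.7 N.
ΣF_x = 0: no horizontal applied forces, so A_x = 0.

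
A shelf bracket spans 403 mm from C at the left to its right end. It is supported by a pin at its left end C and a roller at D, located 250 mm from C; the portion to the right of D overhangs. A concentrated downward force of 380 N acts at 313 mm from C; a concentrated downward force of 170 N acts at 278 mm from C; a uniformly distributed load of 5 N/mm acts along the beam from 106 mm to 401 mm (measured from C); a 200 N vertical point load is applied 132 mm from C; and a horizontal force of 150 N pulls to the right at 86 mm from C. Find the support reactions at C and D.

Resultant of the distributed load: 5 × 295 = 1475 N at 253.5 mm from C.
ΣM about C: D_y·250 − 380·313 − 170·278 − (5·295)·253.5 − 200·132 = 0 → D_y = 566512.5/250 = 2266.05 ≈ 2266 N.
ΣF_y = 0: C_y + 2266.05 − 380 − 170 − 5·295 − 200 = 0 → C_y = -41.05 N.
ΣF_x = 0: C_x + 150 = 0 → C_x = -150.0 N.

C_x = -150.0 N, C_y = -41.05 N, D_y = 2266 N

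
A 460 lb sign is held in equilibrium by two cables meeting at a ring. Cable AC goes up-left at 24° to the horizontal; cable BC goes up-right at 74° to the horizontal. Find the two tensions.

T_AC = 128.0 lb, T_BC = 424.4 lb

ΣF_x = 0: −T_AC·cos24° + T_BC·cos74° = 0 → T_BC = 3.3143·T_AC.
ΣF_y = 0: T_AC·sin24° + T_BC·sin74° = 460.
Substitute: T_AC·(0.406737 + 3.3143·0.961262) = 460 → T_AC = 128.039 ≈ 128.0 lb.
Then T_BC = 3.3143 × 128.039 = 424.4 lb.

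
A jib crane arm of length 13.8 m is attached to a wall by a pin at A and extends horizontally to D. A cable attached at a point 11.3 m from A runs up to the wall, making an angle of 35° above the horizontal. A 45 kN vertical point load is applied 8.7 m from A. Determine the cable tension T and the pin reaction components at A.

T = 60.40 kN, A_x = 49.48 kN, A_y = 10.35 kN

ΣM about A: T·sin35°·11.3 − 45·8.7 = 0 → T = 391.5/(11.3·0.573576) = 60.4035 ≈ 60.40 kN.
ΣF_x = 0: A_x − T·cos35° = 0 → A_x = 60.4035 × 0.819152 = 49.48 kN.
ΣF_y = 0: A_y + T·sin35° − 45 = 0 → A_y = 45 − 60.4035 × 0.573576 = 10.35 kN.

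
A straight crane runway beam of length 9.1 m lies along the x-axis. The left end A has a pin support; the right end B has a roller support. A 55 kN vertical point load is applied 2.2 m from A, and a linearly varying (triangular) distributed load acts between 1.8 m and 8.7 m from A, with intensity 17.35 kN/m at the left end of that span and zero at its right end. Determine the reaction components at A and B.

Resultant of the triangular load: ½ × 17.35 × 6.9 = 59.8575 kN, acting at 4.1 m from A (one-third of the span from the peak).
ΣM about A: B_y·9.1 − 55·2.2 − (½·17.35·6.9)·4.1 = 0 → B_y = 366.41575/9.1 = 40.2655 ≈ 40.27 kN.
ΣF_y = 0: A_y + 40.2655 − 55 − ½·17.35·6.9 = 0 → A_y = 74.59 kN.
ΣF_x = 0: no horizontal applied forces, so A_x = 0.

A_x = 0, A_y = 74.59 kN, B_y = 40.27 kN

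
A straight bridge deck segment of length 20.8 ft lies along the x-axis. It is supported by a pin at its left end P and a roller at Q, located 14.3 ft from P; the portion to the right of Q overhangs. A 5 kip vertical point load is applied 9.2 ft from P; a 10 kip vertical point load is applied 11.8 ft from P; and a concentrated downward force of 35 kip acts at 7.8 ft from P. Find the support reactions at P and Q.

Moments about P: Q_y·14.3 − 5·9.2 − 10·11.8 − 35·7.8 = 0 → Q_y = 437/14.3 = 30.5594 ≈ 30.56 kip.
ΣF_y = 0: P_y + 30.5594 − 5 − 10 − 35 = 0 → P_y = 19.44 kip.
ΣF_x = 0: no horizontal applied forces, so P_x = 0.

P_x = 0, P_y = 19.44 kip, Q_y = 30.56 kip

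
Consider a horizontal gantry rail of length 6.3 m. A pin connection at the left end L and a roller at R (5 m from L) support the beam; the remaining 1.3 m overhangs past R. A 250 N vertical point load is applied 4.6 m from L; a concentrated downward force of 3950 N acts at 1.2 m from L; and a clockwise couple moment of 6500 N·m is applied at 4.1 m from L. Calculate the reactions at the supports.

Moments about L: R_y·5 − 250·4.6 − 3950·1.2 − 6500 = 0 → R_y = 12390/5 = 2478 N.
ΣF_y = 0: L_y + 2478 − 250 − 3950 = 0 → L_y = 1722 N.
ΣF_x = 0: no horizontal applied forces, so L_x = 0.

L_x = 0, L_y = 1722 N, R_y = 2478 N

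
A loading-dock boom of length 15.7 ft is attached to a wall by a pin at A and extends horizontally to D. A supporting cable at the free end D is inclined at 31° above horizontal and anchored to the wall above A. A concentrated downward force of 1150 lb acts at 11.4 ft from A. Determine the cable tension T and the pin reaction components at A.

ΣM about A: T·sin31°·15.7 − 1150·11.4 = 0 → T = 13110/(15.7·0.515038) = 1621.3 ≈ 1621 lb.
ΣF_x = 0: A_x − T·cos31° = 0 → A_x = 1621.3 × 0.857167 = 1390 lb.
ΣF_y = 0: A_y + T·sin31° − 1150 = 0 → A_y = 1150 − 1621.3 × 0.515038 = 315.0 lb.

T = 1621 lb, A_x = 1390 lb, A_y = 315.0 lb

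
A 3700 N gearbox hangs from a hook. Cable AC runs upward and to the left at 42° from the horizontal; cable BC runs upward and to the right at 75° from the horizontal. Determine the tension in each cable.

T_AC = 1075 N, T_BC = 3086 N

ΣF_x = 0: −T_AC·cos42° + T_BC·cos75° = 0 → T_BC = 2.87129·T_AC.
ΣF_y = 0: T_AC·sin42° + T_BC·sin75° = 3700.
Substitute: T_AC·(0.669131 + 2.87129·0.965926) = 3700 → T_AC = 1074.77 ≈ 1075 N.
Then T_BC = 2.87129 × 1074.77 = 3086 N.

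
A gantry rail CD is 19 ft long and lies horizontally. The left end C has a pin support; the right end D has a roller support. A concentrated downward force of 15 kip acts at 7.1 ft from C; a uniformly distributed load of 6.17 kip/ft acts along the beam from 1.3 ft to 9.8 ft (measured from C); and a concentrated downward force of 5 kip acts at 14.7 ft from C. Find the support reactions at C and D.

Resultant of the distributed load: 6.17 × 8.5 = 52.445 kip at 5.55 ft from C.
Taking moments about C: D_y·19 − 15·7.1 − (6.17·8.5)·5.55 − 5·14.7 = 0 → D_y = 471.06975/19 = 24.7931 ≈ 24.79 kip.
ΣF_y = 0: C_y + 24.7931 − 15 − 6.17·8.5 − 5 = 0 → C_y = 47.65 kip.
ΣF_x = 0: no horizontal applied forces, so C_x = 0.

C_x = 0, C_y = 47.65 kip, D_y = 24.79 kip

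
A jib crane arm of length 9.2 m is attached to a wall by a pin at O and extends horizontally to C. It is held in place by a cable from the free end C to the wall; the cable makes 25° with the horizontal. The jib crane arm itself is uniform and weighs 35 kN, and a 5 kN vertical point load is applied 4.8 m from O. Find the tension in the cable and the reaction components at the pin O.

ΣM about O: T·sin25°·9.2 − 35·4.6 − 5·4.8 = 0 → T = 185/(9.2·0.422618) = 47.5813 ≈ 47.58 kN.
ΣF_x = 0: O_x − T·cos25° = 0 → O_x = 47.5813 × 0.906308 = 43.12 kN.
ΣF_y = 0: O_y + T·sin25° − 35 − 5 = 0 → O_y = 40 − 47.5813 × 0.422618 = 19.89 kN.

T = 47.58 kN, O_x = 43.12 kN, O_y = 19.89 kN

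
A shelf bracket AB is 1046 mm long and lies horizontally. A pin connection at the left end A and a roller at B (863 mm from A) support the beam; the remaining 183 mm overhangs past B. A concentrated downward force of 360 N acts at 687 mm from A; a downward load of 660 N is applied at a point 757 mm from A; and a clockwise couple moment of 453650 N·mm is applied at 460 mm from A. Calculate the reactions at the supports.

A_x = 0, A_y = -371.2 N, B_y = 1391 N

ΣM about A: B_y·863 − 360·687 − 660·757 − 453650 = 0 → B_y = 1200590/863 = 1391.18 ≈ 1391 N.
ΣF_y = 0: A_y + 1391.18 − 360 − 660 = 0 → A_y = -371.2 N.
ΣF_x = 0: no horizontal applied forces, so A_x = 0.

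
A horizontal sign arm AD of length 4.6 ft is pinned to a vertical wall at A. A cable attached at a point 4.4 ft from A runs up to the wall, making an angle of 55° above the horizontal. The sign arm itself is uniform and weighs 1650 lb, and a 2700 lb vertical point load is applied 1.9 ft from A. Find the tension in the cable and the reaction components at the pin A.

ΣM about A: T·sin55°·4.4 − 1650·2.3 − 2700·1.9 = 0 → T = 8925/(4.4·0.819152) = 2476.23 ≈ 2476 lb.
ΣF_x = 0: A_x − T·cos55° = 0 → A_x = 2476.23 × 0.573576 = 1420 lb.
ΣF_y = 0: A_y + T·sin55° − 1650 − 2700 = 0 → A_y = 4350 − 2476.23 × 0.819152 = 2322 lb.

T = 2476 lb, A_x = 1420 lb, A_y = 2322 lb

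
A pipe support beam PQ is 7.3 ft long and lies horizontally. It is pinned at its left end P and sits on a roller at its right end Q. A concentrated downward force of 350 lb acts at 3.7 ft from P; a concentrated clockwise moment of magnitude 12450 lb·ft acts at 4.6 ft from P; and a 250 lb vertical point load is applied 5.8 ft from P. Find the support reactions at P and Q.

P_x = 0, P_y = -1482 lb, Q_y = 2082 lb

ΣM about P: Q_y·7.3 − 350·3.7 − 12450 − 250·5.8 = 0 → Q_y = 15195/7.3 = 2081.51 ≈ 2082 lb.
ΣF_y = 0: P_y + 2081.51 − 350 − 250 = 0 → P_y = -1482 lb.
ΣF_x = 0: no horizontal applied forces, so P_x = 0.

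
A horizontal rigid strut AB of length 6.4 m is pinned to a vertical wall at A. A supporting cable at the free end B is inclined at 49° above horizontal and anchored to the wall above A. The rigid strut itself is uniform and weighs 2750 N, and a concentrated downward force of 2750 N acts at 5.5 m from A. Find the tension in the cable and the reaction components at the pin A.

ΣM about A: T·sin49°·6.4 − 2750·3.2 − 2750·5.5 = 0 → T = 23925/(6.4·0.75471) = 4953.27 ≈ 4953 N.
ΣF_x = 0: A_x − T·cos49° = 0 → A_x = 4953.27 × 0.656059 = 3250 N.
ΣF_y = 0: A_y + T·sin49° − 2750 − 2750 = 0 → A_y = 5500 − 4953.27 × 0.75471 = 1762 N.

T = 4953 N, A_x = 3250 N, A_y = 1762 N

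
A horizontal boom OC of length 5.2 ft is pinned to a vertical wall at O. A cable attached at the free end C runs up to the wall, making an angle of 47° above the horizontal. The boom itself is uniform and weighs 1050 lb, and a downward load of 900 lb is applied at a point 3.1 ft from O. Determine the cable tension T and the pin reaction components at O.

ΣM about O: T·sin47°·5.2 − 1050·2.6 − 900·3.1 = 0 → T = 5520/(5.2·0.731354) = 1451.47 ≈ 1451 lb.
ΣF_x = 0: O_x − T·cos47° = 0 → O_x = 1451.47 × 0.681998 = 989.9 lb.
ΣF_y = 0: O_y + T·sin47° − 1050 − 900 = 0 → O_y = 1950 − 1451.47 × 0.731354 = 888.5 lb.

T = 1451 lb, O_x = 989.9 lb, O_y = 888.5 lb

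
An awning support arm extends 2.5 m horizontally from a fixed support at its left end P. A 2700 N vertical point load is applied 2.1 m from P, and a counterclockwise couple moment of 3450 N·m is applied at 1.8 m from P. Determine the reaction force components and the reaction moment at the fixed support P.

P_x = 0, P_y = 2700 N, M_P = 2220 N·m

ΣF_x = 0: P_x = 0.
ΣF_y = 0: P_y − 2700 = 0 → P_y = 2700 N.
ΣM about P: M_P − 2700·2.1 + 3450 = 0 → M_P = 2220 N·m.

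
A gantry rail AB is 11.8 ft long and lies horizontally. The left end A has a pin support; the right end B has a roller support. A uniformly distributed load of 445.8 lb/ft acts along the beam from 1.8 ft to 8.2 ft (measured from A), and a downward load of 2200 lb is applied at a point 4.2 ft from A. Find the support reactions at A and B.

Resultant of the distributed load: 445.8 × 6.4 = 2853.12 lb at 5 ft from A.
ΣM about A: B_y·11.8 − (445.8·6.4)·5 − 2200·4.2 = 0 → B_y = 23505.6/11.8 = 1992 lb.
ΣF_y = 0: A_y + 1992 − 445.8·6.4 − 2200 = 0 → A_y = 3061 lb.
ΣF_x = 0: no horizontal applied forces, so A_x = 0.

A_x = 0, A_y = 3061 lb, B_y = 1992 lb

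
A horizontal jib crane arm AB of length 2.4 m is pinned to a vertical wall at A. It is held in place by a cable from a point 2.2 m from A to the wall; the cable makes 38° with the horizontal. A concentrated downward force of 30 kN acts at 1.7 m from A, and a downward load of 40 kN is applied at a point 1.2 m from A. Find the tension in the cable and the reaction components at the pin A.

ΣM about A: T·sin38°·2.2 − 30·1.7 − 40·1.2 = 0 → T = 99/(2.2·0.615661) = 73.0922 ≈ 73.09 kN.
ΣF_x = 0: A_x − T·cos38° = 0 → A_x = 73.0922 × 0.788011 = 57.60 kN.
ΣF_y = 0: A_y + T·sin38° − 30 − 40 = 0 → A_y = 70 − 73.0922 × 0.615661 = 25.00 kN.

T = 73.09 kN, A_x = 57.60 kN, A_y = 25.00 kN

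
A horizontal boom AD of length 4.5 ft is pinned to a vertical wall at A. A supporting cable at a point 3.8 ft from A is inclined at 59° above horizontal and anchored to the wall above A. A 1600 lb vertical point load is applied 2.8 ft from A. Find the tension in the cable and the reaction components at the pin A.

ΣM about A: T·sin59°·3.8 − 1600·2.8 = 0 → T = 4480/(3.8·0.857167) = 1375.4 ≈ 1375 lb.
ΣF_x = 0: A_x − T·cos59° = 0 → A_x = 1375.4 × 0.515038 = 708.4 lb.
ΣF_y = 0: A_y + T·sin59° − 1600 = 0 → A_y = 1600 − 1375.4 × 0.857167 = 421.1 lb.

T = 1375 lb, A_x = 708.4 lb, A_y = 421.1 lb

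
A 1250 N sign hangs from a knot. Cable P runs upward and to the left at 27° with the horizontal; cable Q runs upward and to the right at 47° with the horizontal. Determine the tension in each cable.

T_P = 886.9 N, T_Q = 1159 N

ΣF_x = 0: −T_P·cos27° + T_Q·cos47° = 0 → T_Q = 1.30646·T_P.
ΣF_y = 0: T_P·sin27° + T_Q·sin47° = 1250.
Substitute: T_P·(0.45399 + 1.30646·0.731354) = 1250 → T_P = 886.855 ≈ 886.9 N.
Then T_Q = 1.30646 × 886.855 = 1159 N.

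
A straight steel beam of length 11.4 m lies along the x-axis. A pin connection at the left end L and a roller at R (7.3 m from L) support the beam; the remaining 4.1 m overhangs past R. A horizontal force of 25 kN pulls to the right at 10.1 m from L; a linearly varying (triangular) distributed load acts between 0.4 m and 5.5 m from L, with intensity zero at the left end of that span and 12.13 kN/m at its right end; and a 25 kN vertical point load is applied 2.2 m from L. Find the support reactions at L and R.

L_x = -25.00 kN, L_y = 32.30 kN, R_y = 23.64 kN

Resultant of the triangular load: ½ × 12.13 × 5.1 = 30.9315 kN, acting at 3.8 m from L (one-third of the span from the peak).
Moments about L: R_y·7.3 − (½·12.13·5.1)·3.8 − 25·2.2 = 0 → R_y = 172.5397/7.3 = 23.6356 ≈ 23.64 kN.
ΣF_y = 0: L_y + 23.6356 − ½·12.13·5.1 − 25 = 0 → L_y = 32.30 kN.
ΣF_x = 0: L_x + 25 = 0 → L_x = -25.00 kN.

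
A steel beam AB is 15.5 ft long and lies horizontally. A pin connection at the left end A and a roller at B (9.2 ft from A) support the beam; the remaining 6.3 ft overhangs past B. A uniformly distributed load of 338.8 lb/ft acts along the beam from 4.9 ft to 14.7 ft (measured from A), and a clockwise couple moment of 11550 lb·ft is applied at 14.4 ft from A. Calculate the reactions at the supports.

Resultant of the distributed load: 338.8 × 9.8 = 3320.24 lb at 9.8 ft from A.
Moments about A: B_y·9.2 − (338.8·9.8)·9.8 − 11550 = 0 → B_y = 44088.352/9.2 = 4792.21 ≈ 4792 lb.
ΣF_y = 0: A_y + 4792.21 − 338.8·9.8 = 0 → A_y = -1472 lb.
ΣF_x = 0: no horizontal applied forces, so A_x = 0.

A_x = 0, A_y = -1472 lb, B_y = 4792 lb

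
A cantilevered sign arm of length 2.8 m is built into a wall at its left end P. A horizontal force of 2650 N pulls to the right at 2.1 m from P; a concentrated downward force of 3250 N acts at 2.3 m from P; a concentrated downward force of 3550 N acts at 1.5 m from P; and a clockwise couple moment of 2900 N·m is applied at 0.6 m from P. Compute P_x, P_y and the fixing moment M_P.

ΣF_x = 0: P_x + 2650 = 0 → P_x = -2650 N.
ΣF_y = 0: P_y − 3250 − 3550 = 0 → P_y = 6800 N.
ΣM about P: M_P − 3250·2.3 − 3550·1.5 − 2900 = 0 → M_P = 15700 N·m.

P_x = -2650 N, P_y = 6800 N, M_P = 15700 N·m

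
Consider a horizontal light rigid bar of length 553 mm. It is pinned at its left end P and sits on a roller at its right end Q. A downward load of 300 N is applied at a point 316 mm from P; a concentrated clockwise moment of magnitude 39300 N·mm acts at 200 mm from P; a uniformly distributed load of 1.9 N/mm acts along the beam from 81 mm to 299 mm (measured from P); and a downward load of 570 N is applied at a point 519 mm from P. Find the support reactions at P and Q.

P_x = 0, P_y = 364.4 N, Q_y = 919.8 N

Resultant of the distributed load: 1.9 × 218 = 414.2 N at 190 mm from P.
Moments about P: Q_y·553 − 300·316 − 39300 − (1.9·218)·190 − 570·519 = 0 → Q_y = 508628/553 = 919.761 ≈ 919.8 N.
ΣF_y = 0: P_y + 919.761 − 300 − 1.9·218 − 570 = 0 → P_y = 364.4 N.
ΣF_x = 0: no horizontal applied forces, so P_x = 0.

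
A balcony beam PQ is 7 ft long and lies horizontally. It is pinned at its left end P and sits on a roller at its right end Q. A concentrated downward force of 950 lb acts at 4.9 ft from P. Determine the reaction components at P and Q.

Taking moments about P: Q_y·7 − 950·4.9 = 0 → Q_y = 4655/7 = 665.0 lb.
ΣF_y = 0: P_y + 665 − 950 = 0 → P_y = 285.0 lb.
ΣF_x = 0: no horizontal applied forces, so P_x = 0.

P_x = 0, P_y = 285.0 lb, Q_y = 665.0 lb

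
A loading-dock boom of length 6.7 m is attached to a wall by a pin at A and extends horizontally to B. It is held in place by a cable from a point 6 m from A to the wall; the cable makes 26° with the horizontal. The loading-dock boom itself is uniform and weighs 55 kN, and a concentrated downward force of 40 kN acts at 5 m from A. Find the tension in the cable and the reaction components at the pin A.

T = 146.1 kN, A_x = 131.3 kN, A_y = 30.96 kN

ΣM about A: T·sin26°·6 − 55·3.35 − 40·5 = 0 → T = 384.25/(6·0.438371) = 146.09 ≈ 146.1 kN.
ΣF_x = 0: A_x − T·cos26° = 0 → A_x = 146.09 × 0.898794 = 131.3 kN.
ΣF_y = 0: A_y + T·sin26° − 55 − 40 = 0 → A_y = 95 − 146.09 × 0.438371 = 30.96 kN.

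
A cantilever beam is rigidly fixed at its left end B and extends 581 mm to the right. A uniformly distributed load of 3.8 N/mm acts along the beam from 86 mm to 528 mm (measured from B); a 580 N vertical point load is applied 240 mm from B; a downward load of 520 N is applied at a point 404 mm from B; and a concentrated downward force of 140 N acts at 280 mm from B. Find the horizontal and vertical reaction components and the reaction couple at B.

Resultant of the distributed load: 3.8 × 442 = 1679.6 N at 307 mm from B.
ΣF_x = 0: B_x = 0.
ΣF_y = 0: B_y − 3.8·442 − 580 − 520 − 140 = 0 → B_y = 2920 N.
ΣM about B: M_B − (3.8·442)·307 − 580·240 − 520·404 − 140·280 = 0 → M_B = 904100 N·mm.

B_x = 0, B_y = 2920 N, M_B = 904100 N·mm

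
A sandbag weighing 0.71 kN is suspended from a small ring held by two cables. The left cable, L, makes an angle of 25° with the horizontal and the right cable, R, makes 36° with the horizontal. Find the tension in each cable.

ΣF_x = 0: −T_L·cos25° + T_R·cos36° = 0 → T_R = 1.12026·T_L.
ΣF_y = 0: T_L·sin25° + T_R·sin36° = 0.71.
Substitute: T_L·(0.422618 + 1.12026·0.587785) = 0.71 → T_L = 0.656745 ≈ 0.6567 kN.
Then T_R = 1.12026 × 0.656745 = 0.7357 kN.

T_L = 0.6567 kN, T_R = 0.7357 kN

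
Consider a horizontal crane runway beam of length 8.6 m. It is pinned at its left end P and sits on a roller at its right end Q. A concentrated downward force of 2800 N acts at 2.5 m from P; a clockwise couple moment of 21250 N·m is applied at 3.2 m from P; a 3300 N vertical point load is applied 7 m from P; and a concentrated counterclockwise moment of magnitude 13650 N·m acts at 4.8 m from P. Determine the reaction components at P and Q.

ΣM about P: Q_y·8.6 − 2800·2.5 − 21250 − 3300·7 + 13650 = 0 → Q_y = 37700/8.6 = 4383.72 ≈ 4384 N.
ΣF_y = 0: P_y + 4383.72 − 2800 − 3300 = 0 → P_y = 1716 N.
ΣF_x = 0: no horizontal applied forces, so P_x = 0.

P_x = 0, P_y = 1716 N, Q_y = 4384 N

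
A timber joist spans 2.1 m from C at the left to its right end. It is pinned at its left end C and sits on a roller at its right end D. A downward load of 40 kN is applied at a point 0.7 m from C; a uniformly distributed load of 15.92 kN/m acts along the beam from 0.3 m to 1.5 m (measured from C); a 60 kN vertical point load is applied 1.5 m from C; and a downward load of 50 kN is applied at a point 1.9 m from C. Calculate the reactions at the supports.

C_x = 0, C_y = 59.49 kN, D_y = 109.6 kN

Resultant of the distributed load: 15.92 × 1.2 = 19.104 kN at 0.9 m from C.
Moments about C: D_y·2.1 − 40·0.7 − (15.92·1.2)·0.9 − 60·1.5 − 50·1.9 = 0 → D_y = 230.1936/2.1 = 109.616 ≈ 109.6 kN.
ΣF_y = 0: C_y + 109.616 − 40 − 15.92·1.2 − 60 − 50 = 0 → C_y = 59.49 kN.
ΣF_x = 0: no horizontal applied forces, so C_x = 0.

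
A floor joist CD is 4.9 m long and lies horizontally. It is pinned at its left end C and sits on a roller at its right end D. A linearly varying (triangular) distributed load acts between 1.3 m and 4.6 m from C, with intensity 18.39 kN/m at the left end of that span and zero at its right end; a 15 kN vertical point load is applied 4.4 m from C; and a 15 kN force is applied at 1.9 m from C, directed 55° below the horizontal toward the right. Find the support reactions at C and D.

Resultant of the triangular load: ½ × 18.39 × 3.3 = 30.3435 kN, acting at 2.4 m from C (one-third of the span from the peak).
Taking moments about C: D_y·4.9 − (½·18.39·3.3)·2.4 − 15·4.4 − 15·sin55°·1.9 = 0 → D_y = 162.17/4.9 = 33.0959 ≈ 33.10 kN.
ΣF_y = 0: C_y + 33.0959 − ½·18.39·3.3 − 15 − 15·sin55° = 0 → C_y = 24.53 kN.
ΣF_x = 0: C_x + 15·cos55° = 0 → C_x = -8.604 kN.

C_x = -8.604 kN, C_y = 24.53 kN, D_y = 33.10 kN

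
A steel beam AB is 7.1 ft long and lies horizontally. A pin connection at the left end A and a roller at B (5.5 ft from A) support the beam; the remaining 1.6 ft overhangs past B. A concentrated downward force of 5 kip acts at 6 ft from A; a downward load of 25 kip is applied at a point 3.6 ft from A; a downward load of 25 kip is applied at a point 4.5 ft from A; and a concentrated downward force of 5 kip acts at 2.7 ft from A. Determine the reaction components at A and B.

A_x = 0, A_y = 15.27 kip, B_y = 44.73 kip

Moments about A: B_y·5.5 − 5·6 − 25·3.6 − 25·4.5 − 5·2.7 = 0 → B_y = 246/5.5 = 44.7273 ≈ 44.73 kip.
ΣF_y = 0: A_y + 44.7273 − 5 − 25 − 25 − 5 = 0 → A_y = 15.27 kip.
ΣF_x = 0: no horizontal applied forces, so A_x = 0.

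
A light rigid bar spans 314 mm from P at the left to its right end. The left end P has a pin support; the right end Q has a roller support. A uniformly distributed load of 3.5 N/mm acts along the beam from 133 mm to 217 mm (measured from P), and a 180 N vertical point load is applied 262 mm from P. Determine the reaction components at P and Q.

P_x = 0, P_y = 160.0 N, Q_y = 314.0 N

Resultant of the distributed load: 3.5 × 84 = 294 N at 175 mm from P.
Taking moments about P: Q_y·314 − (3.5·84)·175 − 180·262 = 0 → Q_y = 98610/314 = 314.045 ≈ 314.0 N.
ΣF_y = 0: P_y + 314.045 − 3.5·84 − 180 = 0 → P_y = 160.0 N.
ΣF_x = 0: no horizontal applied forces, so P_x = 0.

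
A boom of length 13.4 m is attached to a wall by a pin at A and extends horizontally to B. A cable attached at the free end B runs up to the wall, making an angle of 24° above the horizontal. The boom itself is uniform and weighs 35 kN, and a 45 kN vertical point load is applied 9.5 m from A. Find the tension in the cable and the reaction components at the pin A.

ΣM about A: T·sin24°·13.4 − 35·6.7 − 45·9.5 = 0 → T = 662/(13.4·0.406737) = 121.462 ≈ 121.5 kN.
ΣF_x = 0: A_x − T·cos24° = 0 → A_x = 121.462 × 0.913545 = 111.0 kN.
ΣF_y = 0: A_y + T·sin24° − 35 − 45 = 0 → A_y = 80 − 121.462 × 0.406737 = 30.60 kN.

T = 121.5 kN, A_x = 111.0 kN, A_y = 30.60 kN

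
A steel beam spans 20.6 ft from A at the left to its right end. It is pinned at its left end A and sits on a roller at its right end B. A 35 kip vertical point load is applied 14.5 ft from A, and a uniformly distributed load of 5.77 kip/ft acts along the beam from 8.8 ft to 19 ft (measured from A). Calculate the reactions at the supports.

A_x = 0, A_y = 29.51 kip, B_y = 64.35 kip

Resultant of the distributed load: 5.77 × 10.2 = 58.854 kip at 13.9 ft from A.
ΣM about A: B_y·20.6 − 35·14.5 − (5.77·10.2)·13.9 = 0 → B_y = 1325.5706/20.6 = 64.3481 ≈ 64.35 kip.
ΣF_y = 0: A_y + 64.3481 − 35 − 5.77·10.2 = 0 → A_y = 29.51 kip.
ΣF_x = 0: no horizontal applied forces, so A_x = 0.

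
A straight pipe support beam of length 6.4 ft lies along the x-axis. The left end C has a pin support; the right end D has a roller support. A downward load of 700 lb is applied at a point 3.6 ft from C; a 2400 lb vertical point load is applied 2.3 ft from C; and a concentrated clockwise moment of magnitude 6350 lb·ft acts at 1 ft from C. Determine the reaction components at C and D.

Taking moments about C: D_y·6.4 − 700·3.6 − 2400·2.3 − 6350 = 0 → D_y = 14390/6.4 = 2248.44 ≈ 2248 lb.
ΣF_y = 0: C_y + 2248.44 − 700 − 2400 = 0 → C_y = 851.6 lb.
ΣF_x = 0: no horizontal applied forces, so C_x = 0.

C_x = 0, C_y = 851.6 lb, D_y = 2248 lb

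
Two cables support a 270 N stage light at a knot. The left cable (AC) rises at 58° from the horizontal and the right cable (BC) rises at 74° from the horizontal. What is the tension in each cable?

ΣF_x = 0: −T_AC·cos58° + T_BC·cos74° = 0 → T_BC = 1.92252·T_AC.
ΣF_y = 0: T_AC·sin58° + T_BC·sin74° = 270.
Substitute: T_AC·(0.848048 + 1.92252·0.961262) = 270 → T_AC = 100.145 ≈ 100.1 N.
Then T_BC = 1.92252 × 100.145 = 192.5 N.

T_AC = 100.1 N, T_BC = 192.5 N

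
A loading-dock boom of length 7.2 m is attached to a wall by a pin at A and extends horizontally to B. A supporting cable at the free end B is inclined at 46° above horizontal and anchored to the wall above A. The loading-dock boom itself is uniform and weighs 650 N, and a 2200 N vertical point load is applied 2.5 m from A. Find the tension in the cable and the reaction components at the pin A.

ΣM about A: T·sin46°·7.2 − 650·3.6 − 2200·2.5 = 0 → T = 7840/(7.2·0.71934) = 1513.73 ≈ 1514 N.
ΣF_x = 0: A_x − T·cos46° = 0 → A_x = 1513.73 × 0.694658 = 1052 N.
ΣF_y = 0: A_y + T·sin46° − 650 − 2200 = 0 → A_y = 2850 − 1513.73 × 0.71934 = 1761 N.

T = 1514 N, A_x = 1052 N, A_y = 1761 N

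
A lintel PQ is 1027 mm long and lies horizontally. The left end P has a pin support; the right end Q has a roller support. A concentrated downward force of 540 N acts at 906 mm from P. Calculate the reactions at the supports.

P_x = 0, P_y = 63.62 N, Q_y = 476.4 N

Moments about P: Q_y·1027 − 540·906 = 0 → Q_y = 489240/1027 = 476.378 ≈ 476.4 N.
ΣF_y = 0: P_y + 476.378 − 540 = 0 → P_y = 63.62 N.
ΣF_x = 0: no horizontal applied forces, so P_x = 0.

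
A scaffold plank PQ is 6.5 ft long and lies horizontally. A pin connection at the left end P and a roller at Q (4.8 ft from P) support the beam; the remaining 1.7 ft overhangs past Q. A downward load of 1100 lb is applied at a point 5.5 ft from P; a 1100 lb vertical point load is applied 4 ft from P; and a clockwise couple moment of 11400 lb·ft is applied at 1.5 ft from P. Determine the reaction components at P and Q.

Moments about P: Q_y·4.8 − 1100·5.5 − 1100·4 − 11400 = 0 → Q_y = 21850/4.8 = 4552.08 ≈ 4552 lb.
ΣF_y = 0: P_y + 4552.08 − 1100 − 1100 = 0 → P_y = -2352 lb.
ΣF_x = 0: no horizontal applied forces, so P_x = 0.

P_x = 0, P_y = -2352 lb, Q_y = 4552 lb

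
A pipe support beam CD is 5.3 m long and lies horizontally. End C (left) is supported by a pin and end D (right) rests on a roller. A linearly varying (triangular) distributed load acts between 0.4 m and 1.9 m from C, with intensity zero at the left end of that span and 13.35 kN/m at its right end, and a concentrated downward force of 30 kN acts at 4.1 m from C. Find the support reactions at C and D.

C_x = 0, C_y = 14.16 kN, D_y = 25.85 kN

Resultant of the triangular load: ½ × 13.35 × 1.5 = 10.0125 kN, acting at 1.4 m from C (one-third of the span from the peak).
ΣM about C: D_y·5.3 − (½·13.35·1.5)·1.4 − 30·4.1 = 0 → D_y = 137.0175/5.3 = 25.8524 ≈ 25.85 kN.
ΣF_y = 0: C_y + 25.8524 − ½·13.35·1.5 − 30 = 0 → C_y = 14.16 kN.
ΣF_x = 0: no horizontal applied forces, so C_x = 0.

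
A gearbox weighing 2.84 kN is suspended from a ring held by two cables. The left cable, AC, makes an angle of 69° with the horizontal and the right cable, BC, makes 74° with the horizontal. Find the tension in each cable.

T_AC = 1.301 kN, T_BC = 1.691 kN

ΣF_x = 0: −T_AC·cos69° + T_BC·cos74° = 0 → T_BC = 1.30014·T_AC.
ΣF_y = 0: T_AC·sin69° + T_BC·sin74° = 2.84.
Substitute: T_AC·(0.93358 + 1.30014·0.961262) = 2.84 → T_AC = 1.30075 ≈ 1.301 kN.
Then T_BC = 1.30014 × 1.30075 = 1.691 kN.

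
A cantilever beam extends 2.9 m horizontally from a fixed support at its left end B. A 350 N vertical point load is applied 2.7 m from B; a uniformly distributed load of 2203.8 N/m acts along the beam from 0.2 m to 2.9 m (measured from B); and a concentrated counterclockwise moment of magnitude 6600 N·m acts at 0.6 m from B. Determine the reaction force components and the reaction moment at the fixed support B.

B_x = 0, B_y = 6300 N, M_B = 3568 N·m

Resultant of the distributed load: 2203.8 × 2.7 = 5950.26 N at 1.55 m from B.
ΣF_x = 0: B_x = 0.
ΣF_y = 0: B_y − 350 − 2203.8·2.7 = 0 → B_y = 6300 N.
ΣM about B: M_B − 350·2.7 − (2203.8·2.7)·1.55 + 6600 = 0 → M_B = 3568 N·m.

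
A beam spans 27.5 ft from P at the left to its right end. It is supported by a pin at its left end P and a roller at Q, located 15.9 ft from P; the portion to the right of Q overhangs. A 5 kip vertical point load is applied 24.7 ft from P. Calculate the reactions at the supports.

ΣM about P: Q_y·15.9 − 5·24.7 = 0 → Q_y = 123.5/15.9 = 7.7673 ≈ 7.767 kip.
ΣF_y = 0: P_y + 7.7673 − 5 = 0 → P_y = -2.767 kip.
ΣF_x = 0: no horizontal applied forces, so P_x = 0.

P_x = 0, P_y = -2.767 kip, Q_y = 7.767 kip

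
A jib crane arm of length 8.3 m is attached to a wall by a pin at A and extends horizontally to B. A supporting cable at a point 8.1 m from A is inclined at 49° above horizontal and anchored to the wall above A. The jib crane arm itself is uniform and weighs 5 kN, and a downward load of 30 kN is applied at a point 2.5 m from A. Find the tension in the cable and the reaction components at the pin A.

T = 15.66 kN, A_x = 10.28 kN, A_y = 23.18 kN

ΣM about A: T·sin49°·8.1 − 5·4.15 − 30·2.5 = 0 → T = 95.75/(8.1·0.75471) = 15.663 ≈ 15.66 kN.
ΣF_x = 0: A_x − T·cos49° = 0 → A_x = 15.663 × 0.656059 = 10.28 kN.
ΣF_y = 0: A_y + T·sin49° − 5 − 30 = 0 → A_y = 35 − 15.663 × 0.75471 = 23.18 kN.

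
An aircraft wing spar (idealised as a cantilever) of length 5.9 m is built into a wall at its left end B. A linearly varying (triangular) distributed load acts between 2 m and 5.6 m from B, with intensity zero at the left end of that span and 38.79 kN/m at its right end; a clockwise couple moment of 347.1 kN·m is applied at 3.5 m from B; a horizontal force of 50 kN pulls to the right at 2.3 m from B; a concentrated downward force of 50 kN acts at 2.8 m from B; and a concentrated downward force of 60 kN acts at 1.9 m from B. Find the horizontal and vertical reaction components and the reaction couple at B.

Resultant of the triangular load: ½ × 38.79 × 3.6 = 69.822 kN, acting at 4.4 m from B (one-third of the span from the peak).
ΣF_x = 0: B_x + 50 = 0 → B_x = -50.00 kN.
ΣF_y = 0: B_y − ½·38.79·3.6 − 50 − 60 = 0 → B_y = 179.8 kN.
ΣM about B: M_B − (½·38.79·3.6)·4.4 − 347.1 − 50·2.8 − 60·1.9 = 0 → M_B = 908.3 kN·m.

B_x = -50.00 kN, B_y = 179.8 kN, M_B = 908.3 kN·m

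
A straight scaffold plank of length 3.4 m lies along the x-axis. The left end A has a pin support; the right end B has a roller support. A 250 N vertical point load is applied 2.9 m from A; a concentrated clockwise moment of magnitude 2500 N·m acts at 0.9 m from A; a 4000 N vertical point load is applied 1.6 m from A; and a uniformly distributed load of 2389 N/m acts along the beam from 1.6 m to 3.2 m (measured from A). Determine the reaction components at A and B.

A_x = 0, A_y = 2543 N, B_y = 5529 N

Resultant of the distributed load: 2389 × 1.6 = 3822.4 N at 2.4 m from A.
Taking moments about A: B_y·3.4 − 250·2.9 − 2500 − 4000·1.6 − (2389·1.6)·2.4 = 0 → B_y = 18798.76/3.4 = 5529.05 ≈ 5529 N.
ΣF_y = 0: A_y + 5529.05 − 250 − 4000 − 2389·1.6 = 0 → A_y = 2543 N.
ΣF_x = 0: no horizontal applied forces, so A_x = 0.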